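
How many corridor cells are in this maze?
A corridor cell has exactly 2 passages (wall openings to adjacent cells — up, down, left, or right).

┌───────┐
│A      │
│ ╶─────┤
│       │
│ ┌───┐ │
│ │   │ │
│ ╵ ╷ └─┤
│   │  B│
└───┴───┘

Counting cells with exactly 2 passages:
Total corridor cells: 12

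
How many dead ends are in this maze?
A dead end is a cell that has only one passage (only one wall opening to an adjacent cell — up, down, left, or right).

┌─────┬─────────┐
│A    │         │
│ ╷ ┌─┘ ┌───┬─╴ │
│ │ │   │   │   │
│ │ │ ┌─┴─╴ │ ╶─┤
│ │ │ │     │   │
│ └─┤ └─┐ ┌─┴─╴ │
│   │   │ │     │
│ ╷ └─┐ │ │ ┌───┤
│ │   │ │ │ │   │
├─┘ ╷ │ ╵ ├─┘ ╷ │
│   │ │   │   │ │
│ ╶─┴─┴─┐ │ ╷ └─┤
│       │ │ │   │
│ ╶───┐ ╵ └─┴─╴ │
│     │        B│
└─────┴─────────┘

Checking each cell for number of passages:

Dead ends found at positions:
  (0, 2)
  (1, 4)
  (2, 1)
  (2, 3)
  (4, 0)
  (4, 5)
  (5, 2)
  (5, 7)
  (6, 5)
  (7, 2)
Total dead ends: 10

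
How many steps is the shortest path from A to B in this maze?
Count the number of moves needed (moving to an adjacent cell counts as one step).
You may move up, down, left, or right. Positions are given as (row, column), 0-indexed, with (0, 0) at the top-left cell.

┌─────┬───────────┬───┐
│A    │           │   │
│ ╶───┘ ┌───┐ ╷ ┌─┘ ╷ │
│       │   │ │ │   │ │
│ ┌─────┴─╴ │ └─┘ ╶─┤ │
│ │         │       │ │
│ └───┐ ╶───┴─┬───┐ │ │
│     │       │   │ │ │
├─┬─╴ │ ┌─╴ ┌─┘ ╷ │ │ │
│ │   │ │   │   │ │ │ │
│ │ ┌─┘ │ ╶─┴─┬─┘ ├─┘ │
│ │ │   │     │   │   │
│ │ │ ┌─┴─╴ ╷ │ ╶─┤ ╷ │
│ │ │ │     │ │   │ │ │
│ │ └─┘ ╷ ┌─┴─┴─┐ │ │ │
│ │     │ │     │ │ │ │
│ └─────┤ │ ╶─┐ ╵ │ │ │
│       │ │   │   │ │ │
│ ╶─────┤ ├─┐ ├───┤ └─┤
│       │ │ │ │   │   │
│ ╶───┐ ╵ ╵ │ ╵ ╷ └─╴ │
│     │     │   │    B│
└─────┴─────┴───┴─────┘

Using BFS to find shortest path:
Start: (0, 0), End: (10, 10)
Path found:
(0,0) → (1,0) → (1,1) → (1,2) → (1,3) → (0,3) → (0,4) → (0,5) → (0,6) → (1,6) → (2,6) → (2,7) → (2,8) → (1,8) → (1,9) → (0,9) → (0,10) → (1,10) → (2,10) → (3,10) → (4,10) → (5,10) → (5,9) → (6,9) → (7,9) → (8,9) → (9,9) → (9,10) → (10,10)
Number of steps: 28

Solution:

┌─────┬───────────┬───┐
│A    │↱ → → ↓    │↱ ↓│
│ ╶───┘ ┌───┐ ╷ ┌─┘ ╷ │
│↳ → → ↑│   │↓│ │↱ ↑│↓│
│ ┌─────┴─╴ │ └─┘ ╶─┤ │
│ │         │↳ → ↑  │↓│
│ └───┐ ╶───┴─┬───┐ │ │
│     │       │   │ │↓│
├─┬─╴ │ ┌─╴ ┌─┘ ╷ │ │ │
│ │   │ │   │   │ │ │↓│
│ │ ┌─┘ │ ╶─┴─┬─┘ ├─┘ │
│ │ │   │     │   │↓ ↲│
│ │ │ ┌─┴─╴ ╷ │ ╶─┤ ╷ │
│ │ │ │     │ │   │↓│ │
│ │ └─┘ ╷ ┌─┴─┴─┐ │ │ │
│ │     │ │     │ │↓│ │
│ └─────┤ │ ╶─┐ ╵ │ │ │
│       │ │   │   │↓│ │
│ ╶─────┤ ├─┐ ├───┤ └─┤
│       │ │ │ │   │↳ ↓│
│ ╶───┐ ╵ ╵ │ ╵ ╷ └─╴ │
│     │     │   │    B│
└─────┴─────┴───┴─────┘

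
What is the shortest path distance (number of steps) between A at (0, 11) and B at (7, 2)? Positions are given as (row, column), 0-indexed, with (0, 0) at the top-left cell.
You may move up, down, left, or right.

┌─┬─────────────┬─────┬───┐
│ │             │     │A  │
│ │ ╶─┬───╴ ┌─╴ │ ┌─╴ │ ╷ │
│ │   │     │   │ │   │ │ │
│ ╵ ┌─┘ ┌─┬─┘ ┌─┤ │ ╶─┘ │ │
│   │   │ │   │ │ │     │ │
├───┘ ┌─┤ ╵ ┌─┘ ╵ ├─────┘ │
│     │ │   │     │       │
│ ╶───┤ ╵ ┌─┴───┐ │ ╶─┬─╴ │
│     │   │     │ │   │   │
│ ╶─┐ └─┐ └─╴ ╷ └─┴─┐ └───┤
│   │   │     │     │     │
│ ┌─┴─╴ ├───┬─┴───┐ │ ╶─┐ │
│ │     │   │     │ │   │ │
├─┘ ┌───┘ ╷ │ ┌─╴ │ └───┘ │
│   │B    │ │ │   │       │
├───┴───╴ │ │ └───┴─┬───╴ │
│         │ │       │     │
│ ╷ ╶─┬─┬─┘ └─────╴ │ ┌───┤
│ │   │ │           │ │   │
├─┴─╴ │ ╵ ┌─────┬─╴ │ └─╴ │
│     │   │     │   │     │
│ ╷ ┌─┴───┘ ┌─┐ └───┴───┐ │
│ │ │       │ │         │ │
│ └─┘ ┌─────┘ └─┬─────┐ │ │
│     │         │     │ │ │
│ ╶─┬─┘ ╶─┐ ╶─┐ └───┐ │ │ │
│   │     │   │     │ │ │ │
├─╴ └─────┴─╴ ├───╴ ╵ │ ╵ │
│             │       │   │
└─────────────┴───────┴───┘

Finding path from (0, 11) to (7, 2):
Path: (0,11) → (0,12) → (1,12) → (2,12) → (3,12) → (3,11) → (3,10) → (3,9) → (4,9) → (4,10) → (5,10) → (5,11) → (5,12) → (6,12) → (7,12) → (8,12) → (8,11) → (8,10) → (9,10) → (10,10) → (10,11) → (10,12) → (11,12) → (12,12) → (13,12) → (14,12) → (14,11) → (13,11) → (12,11) → (11,11) → (11,10) → (11,9) → (11,8) → (11,7) → (10,7) → (10,6) → (10,5) → (11,5) → (11,4) → (11,3) → (11,2) → (12,2) → (12,1) → (12,0) → (11,0) → (10,0) → (10,1) → (10,2) → (9,2) → (9,1) → (8,1) → (8,2) → (8,3) → (8,4) → (7,4) → (7,3) → (7,2)
Distance: 56 steps

Solution:

┌─┬─────────────┬─────┬───┐
│ │             │     │A ↓│
│ │ ╶─┬───╴ ┌─╴ │ ┌─╴ │ ╷ │
│ │   │     │   │ │   │ │↓│
│ ╵ ┌─┘ ┌─┬─┘ ┌─┤ │ ╶─┘ │ │
│   │   │ │   │ │ │     │↓│
├───┘ ┌─┤ ╵ ┌─┘ ╵ ├─────┘ │
│     │ │   │     │↓ ← ← ↲│
│ ╶───┤ ╵ ┌─┴───┐ │ ╶─┬─╴ │
│     │   │     │ │↳ ↓│   │
│ ╶─┐ └─┐ └─╴ ╷ └─┴─┐ └───┤
│   │   │     │     │↳ → ↓│
│ ┌─┴─╴ ├───┬─┴───┐ │ ╶─┐ │
│ │     │   │     │ │   │↓│
├─┘ ┌───┘ ╷ │ ┌─╴ │ └───┘ │
│   │B ← ↰│ │ │   │      ↓│
├───┴───╴ │ │ └───┴─┬───╴ │
│  ↱ → → ↑│ │       │↓ ← ↲│
│ ╷ ╶─┬─┬─┘ └─────╴ │ ┌───┤
│ │↑ ↰│ │           │↓│   │
├─┴─╴ │ ╵ ┌─────┬─╴ │ └─╴ │
│↱ → ↑│   │↓ ← ↰│   │↳ → ↓│
│ ╷ ┌─┴───┘ ┌─┐ └───┴───┐ │
│↑│ │↓ ← ← ↲│ │↑ ← ← ← ↰│↓│
│ └─┘ ┌─────┘ └─┬─────┐ │ │
│↑ ← ↲│         │     │↑│↓│
│ ╶─┬─┘ ╶─┐ ╶─┐ └───┐ │ │ │
│   │     │   │     │ │↑│↓│
├─╴ └─────┴─╴ ├───╴ ╵ │ ╵ │
│             │       │↑ ↲│
└─────────────┴───────┴───┘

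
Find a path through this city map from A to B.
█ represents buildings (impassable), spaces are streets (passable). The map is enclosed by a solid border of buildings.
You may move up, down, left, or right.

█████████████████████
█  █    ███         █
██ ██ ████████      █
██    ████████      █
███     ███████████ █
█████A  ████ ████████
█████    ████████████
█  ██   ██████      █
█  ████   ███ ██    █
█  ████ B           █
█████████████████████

Finding the shortest path from A to B:
Movement: cardinal only
Path length: 7 steps
Directions: down → down → right → right → down → down → right

Solution:

█████████████████████
█  █    ███         █
██ ██ ████████      █
██    ████████      █
███     ███████████ █
█████A  ████ ████████
█████↓   ████████████
█  ██↳→↓██████      █
█  ████↓  ███ ██    █
█  ████↳B           █
█████████████████████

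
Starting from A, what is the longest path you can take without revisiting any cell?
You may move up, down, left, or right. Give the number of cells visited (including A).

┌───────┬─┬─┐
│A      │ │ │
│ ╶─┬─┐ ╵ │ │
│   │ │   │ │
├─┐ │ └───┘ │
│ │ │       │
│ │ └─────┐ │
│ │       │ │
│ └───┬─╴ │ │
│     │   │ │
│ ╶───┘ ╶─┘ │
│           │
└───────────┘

Finding longest simple path using DFS:
Start: (0, 0)
Longest path visits 20 cells
Path: A → down → right → down → down → right → right → right → down → left → down → right → right → up → up → up → left → left → left → up

Solution:

┌───────┬─┬─┐
│A      │ │ │
│ ╶─┬─┐ ╵ │ │
│↳ ↓│B│   │ │
├─┐ │ └───┘ │
│ │↓│↑ ← ← ↰│
│ │ └─────┐ │
│ │↳ → → ↓│↑│
│ └───┬─╴ │ │
│     │↓ ↲│↑│
│ ╶───┘ ╶─┘ │
│      ↳ → ↑│
└───────────┘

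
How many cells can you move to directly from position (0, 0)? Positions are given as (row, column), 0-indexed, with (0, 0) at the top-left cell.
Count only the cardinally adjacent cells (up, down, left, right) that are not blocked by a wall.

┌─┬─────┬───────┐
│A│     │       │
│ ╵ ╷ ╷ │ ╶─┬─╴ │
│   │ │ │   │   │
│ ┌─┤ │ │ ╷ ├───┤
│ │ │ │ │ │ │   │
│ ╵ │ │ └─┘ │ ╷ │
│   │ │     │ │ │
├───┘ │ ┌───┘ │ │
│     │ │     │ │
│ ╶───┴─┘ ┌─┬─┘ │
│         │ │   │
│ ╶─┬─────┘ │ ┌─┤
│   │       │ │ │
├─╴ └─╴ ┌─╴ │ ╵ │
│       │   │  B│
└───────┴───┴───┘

Checking passable neighbors of (0, 0):
Neighbors: (1, 0)
Count: 1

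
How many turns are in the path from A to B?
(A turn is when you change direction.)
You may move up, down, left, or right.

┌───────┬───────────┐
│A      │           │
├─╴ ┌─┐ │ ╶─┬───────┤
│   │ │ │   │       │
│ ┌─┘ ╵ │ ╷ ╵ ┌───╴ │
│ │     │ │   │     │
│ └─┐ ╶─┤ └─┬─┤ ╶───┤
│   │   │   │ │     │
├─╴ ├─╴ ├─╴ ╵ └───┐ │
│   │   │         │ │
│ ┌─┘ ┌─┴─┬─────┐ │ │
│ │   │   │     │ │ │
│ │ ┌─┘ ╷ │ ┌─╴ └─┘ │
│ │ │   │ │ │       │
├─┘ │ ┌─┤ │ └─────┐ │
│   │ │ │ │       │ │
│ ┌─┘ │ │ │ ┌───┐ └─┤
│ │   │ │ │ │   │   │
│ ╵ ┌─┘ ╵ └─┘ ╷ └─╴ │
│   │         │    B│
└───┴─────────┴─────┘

Directions: right, right, right, down, down, left, down, right, down, left, down, left, down, down, left, down, down, right, up, right, up, up, right, up, right, down, down, down, down, right, right, up, right, down, right, right
Number of turns: 24

Solution:

┌───────┬───────────┐
│A → → ↓│           │
├─╴ ┌─┐ │ ╶─┬───────┤
│   │ │↓│   │       │
│ ┌─┘ ╵ │ ╷ ╵ ┌───╴ │
│ │  ↓ ↲│ │   │     │
│ └─┐ ╶─┤ └─┬─┤ ╶───┤
│   │↳ ↓│   │ │     │
├─╴ ├─╴ ├─╴ ╵ └───┐ │
│   │↓ ↲│         │ │
│ ┌─┘ ┌─┴─┬─────┐ │ │
│ │↓ ↲│↱ ↓│     │ │ │
│ │ ┌─┘ ╷ │ ┌─╴ └─┘ │
│ │↓│↱ ↑│↓│ │       │
├─┘ │ ┌─┤ │ └─────┐ │
│↓ ↲│↑│ │↓│       │ │
│ ┌─┘ │ │ │ ┌───┐ └─┤
│↓│↱ ↑│ │↓│ │↱ ↓│   │
│ ╵ ┌─┘ ╵ └─┘ ╷ └─╴ │
│↳ ↑│    ↳ → ↑│↳ → B│
└───┴─────────┴─────┘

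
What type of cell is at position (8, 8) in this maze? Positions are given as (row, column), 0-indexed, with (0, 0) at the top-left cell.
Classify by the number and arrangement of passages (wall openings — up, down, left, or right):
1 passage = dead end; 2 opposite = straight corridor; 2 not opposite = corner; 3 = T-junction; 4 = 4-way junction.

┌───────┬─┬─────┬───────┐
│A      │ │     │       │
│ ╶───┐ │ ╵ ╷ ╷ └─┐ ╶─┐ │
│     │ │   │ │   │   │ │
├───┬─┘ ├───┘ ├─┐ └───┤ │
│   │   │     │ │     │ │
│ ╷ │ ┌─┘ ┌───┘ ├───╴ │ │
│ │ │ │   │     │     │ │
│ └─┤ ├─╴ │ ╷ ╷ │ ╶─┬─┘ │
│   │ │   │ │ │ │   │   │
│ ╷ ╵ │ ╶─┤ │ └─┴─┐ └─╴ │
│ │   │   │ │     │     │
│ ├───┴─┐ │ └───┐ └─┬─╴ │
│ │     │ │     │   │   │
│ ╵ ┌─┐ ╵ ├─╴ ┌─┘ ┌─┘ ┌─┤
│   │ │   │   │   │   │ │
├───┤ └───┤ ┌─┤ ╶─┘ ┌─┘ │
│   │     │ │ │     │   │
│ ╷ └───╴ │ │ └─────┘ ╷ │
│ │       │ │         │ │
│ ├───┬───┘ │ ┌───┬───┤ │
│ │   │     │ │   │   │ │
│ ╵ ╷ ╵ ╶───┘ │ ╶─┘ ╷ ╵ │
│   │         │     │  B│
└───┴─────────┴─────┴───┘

Checking cell at (8, 8):
Number of passages: 2
Cell type: straight corridor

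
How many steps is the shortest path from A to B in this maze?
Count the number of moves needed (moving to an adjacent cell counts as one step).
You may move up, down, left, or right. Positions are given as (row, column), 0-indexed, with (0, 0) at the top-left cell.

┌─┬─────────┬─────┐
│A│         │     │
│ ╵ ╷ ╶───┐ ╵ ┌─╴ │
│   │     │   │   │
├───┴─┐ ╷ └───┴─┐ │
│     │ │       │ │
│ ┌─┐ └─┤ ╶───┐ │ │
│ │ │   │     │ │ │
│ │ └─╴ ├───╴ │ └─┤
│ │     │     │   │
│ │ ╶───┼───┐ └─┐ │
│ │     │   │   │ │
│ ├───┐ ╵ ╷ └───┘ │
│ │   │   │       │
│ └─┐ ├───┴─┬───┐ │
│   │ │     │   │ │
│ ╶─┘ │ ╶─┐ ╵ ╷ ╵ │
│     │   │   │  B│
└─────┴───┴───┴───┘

Using BFS to find shortest path:
Start: (0, 0), End: (8, 8)
Path found:
(0,0) → (1,0) → (1,1) → (0,1) → (0,2) → (1,2) → (1,3) → (1,4) → (2,4) → (2,5) → (2,6) → (2,7) → (3,7) → (4,7) → (4,8) → (5,8) → (6,8) → (7,8) → (8,8)
Number of steps: 18

Solution:

┌─┬─────────┬─────┐
│A│↱ ↓      │     │
│ ╵ ╷ ╶───┐ ╵ ┌─╴ │
│↳ ↑│↳ → ↓│   │   │
├───┴─┐ ╷ └───┴─┐ │
│     │ │↳ → → ↓│ │
│ ┌─┐ └─┤ ╶───┐ │ │
│ │ │   │     │↓│ │
│ │ └─╴ ├───╴ │ └─┤
│ │     │     │↳ ↓│
│ │ ╶───┼───┐ └─┐ │
│ │     │   │   │↓│
│ ├───┐ ╵ ╷ └───┘ │
│ │   │   │      ↓│
│ └─┐ ├───┴─┬───┐ │
│   │ │     │   │↓│
│ ╶─┘ │ ╶─┐ ╵ ╷ ╵ │
│     │   │   │  B│
└─────┴───┴───┴───┘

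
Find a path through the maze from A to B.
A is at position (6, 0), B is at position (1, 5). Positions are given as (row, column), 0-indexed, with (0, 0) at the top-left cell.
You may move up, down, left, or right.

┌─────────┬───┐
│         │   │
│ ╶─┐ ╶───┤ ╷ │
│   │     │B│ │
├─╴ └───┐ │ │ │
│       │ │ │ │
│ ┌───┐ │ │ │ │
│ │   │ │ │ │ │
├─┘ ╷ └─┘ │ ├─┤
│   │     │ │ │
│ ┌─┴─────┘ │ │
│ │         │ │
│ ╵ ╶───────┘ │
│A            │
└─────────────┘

Finding the shortest path from (6, 0) to (1, 5):
Path length: 10 steps
Directions: right → up → right → right → right → right → up → up → up → up

Solution:

┌─────────┬───┐
│         │   │
│ ╶─┐ ╶───┤ ╷ │
│   │     │B│ │
├─╴ └───┐ │ │ │
│       │ │↑│ │
│ ┌───┐ │ │ │ │
│ │   │ │ │↑│ │
├─┘ ╷ └─┘ │ ├─┤
│   │     │↑│ │
│ ┌─┴─────┘ │ │
│ │↱ → → → ↑│ │
│ ╵ ╶───────┘ │
│A ↑          │
└─────────────┘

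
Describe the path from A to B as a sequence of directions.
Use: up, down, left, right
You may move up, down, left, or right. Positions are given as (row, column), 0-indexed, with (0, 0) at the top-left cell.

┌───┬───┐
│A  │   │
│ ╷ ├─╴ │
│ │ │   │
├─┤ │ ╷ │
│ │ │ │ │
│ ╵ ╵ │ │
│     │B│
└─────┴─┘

Finding the path and converting it to directions:
Path through cells: (0,0) → (0,1) → (1,1) → (2,1) → (3,1) → (3,2) → (2,2) → (1,2) → (1,3) → (2,3) → (3,3)
Directions: right, down, down, down, right, up, up, right, down, down

Solution:

┌───┬───┐
│A ↓│   │
│ ╷ ├─╴ │
│ │↓│↱ ↓│
├─┤ │ ╷ │
│ │↓│↑│↓│
│ ╵ ╵ │ │
│  ↳ ↑│B│
└─────┴─┘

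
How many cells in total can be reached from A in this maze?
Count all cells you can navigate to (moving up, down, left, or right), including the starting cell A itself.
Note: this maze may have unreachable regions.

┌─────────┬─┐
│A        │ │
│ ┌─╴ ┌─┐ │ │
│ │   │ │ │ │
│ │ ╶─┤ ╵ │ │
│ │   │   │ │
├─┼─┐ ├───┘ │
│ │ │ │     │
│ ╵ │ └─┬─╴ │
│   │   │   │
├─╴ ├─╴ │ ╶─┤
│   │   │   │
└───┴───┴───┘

Using BFS/flood-fill to find all reachable cells from A:
Maze size: 6 × 6 = 36 total cells
16 cell(s) are walled off and cannot be reached from A.
Reachable cells: 20

Reachable region (· marks reachable cells):

┌─────────┬─┐
│A · · · ·│ │
│ ┌─╴ ┌─┐ │ │
│·│· ·│·│·│ │
│ │ ╶─┤ ╵ │ │
│·│· ·│· ·│ │
├─┼─┐ ├───┘ │
│ │ │·│     │
│ ╵ │ └─┬─╴ │
│   │· ·│   │
├─╴ ├─╴ │ ╶─┤
│   │· ·│   │
└───┴───┴───┘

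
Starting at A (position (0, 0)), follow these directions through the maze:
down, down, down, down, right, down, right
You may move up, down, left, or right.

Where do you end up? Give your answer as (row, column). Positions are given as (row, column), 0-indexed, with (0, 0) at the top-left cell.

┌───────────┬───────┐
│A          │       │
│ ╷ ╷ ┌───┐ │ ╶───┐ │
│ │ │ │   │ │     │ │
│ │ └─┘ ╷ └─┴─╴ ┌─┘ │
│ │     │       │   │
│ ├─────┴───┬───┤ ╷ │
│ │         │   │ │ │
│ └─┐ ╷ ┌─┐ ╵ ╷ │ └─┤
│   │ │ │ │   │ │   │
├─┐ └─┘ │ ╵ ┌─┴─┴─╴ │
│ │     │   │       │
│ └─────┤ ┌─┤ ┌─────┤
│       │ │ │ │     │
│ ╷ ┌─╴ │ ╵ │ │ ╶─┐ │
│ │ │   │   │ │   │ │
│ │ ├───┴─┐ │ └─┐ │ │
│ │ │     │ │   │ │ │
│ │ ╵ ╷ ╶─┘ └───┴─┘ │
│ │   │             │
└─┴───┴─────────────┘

Following directions step by step:
Start: (0, 0)
  down: (0, 0) → (1, 0)
  down: (1, 0) → (2, 0)
  down: (2, 0) → (3, 0)
  down: (3, 0) → (4, 0)
  right: (4, 0) → (4, 1)
  down: (4, 1) → (5, 1)
  right: (5, 1) → (5, 2)
Final position: (5, 2)

Path taken:

┌───────────┬───────┐
│A          │       │
│ ╷ ╷ ┌───┐ │ ╶───┐ │
│↓│ │ │   │ │     │ │
│ │ └─┘ ╷ └─┴─╴ ┌─┘ │
│↓│     │       │   │
│ ├─────┴───┬───┤ ╷ │
│↓│         │   │ │ │
│ └─┐ ╷ ┌─┐ ╵ ╷ │ └─┤
│↳ ↓│ │ │ │   │ │   │
├─┐ └─┘ │ ╵ ┌─┴─┴─╴ │
│ │↳ B  │   │       │
│ └─────┤ ┌─┤ ┌─────┤
│       │ │ │ │     │
│ ╷ ┌─╴ │ ╵ │ │ ╶─┐ │
│ │ │   │   │ │   │ │
│ │ ├───┴─┐ │ └─┐ │ │
│ │ │     │ │   │ │ │
│ │ ╵ ╷ ╶─┘ └───┴─┘ │
│ │   │             │
└─┴───┴─────────────┘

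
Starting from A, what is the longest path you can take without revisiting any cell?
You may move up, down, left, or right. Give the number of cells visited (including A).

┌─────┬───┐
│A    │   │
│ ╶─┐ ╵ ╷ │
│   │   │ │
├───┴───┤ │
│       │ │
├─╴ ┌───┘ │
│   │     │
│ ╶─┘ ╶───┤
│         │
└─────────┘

Finding longest simple path using DFS:
Start: (0, 0)
Longest path visits 20 cells
Path: A → right → right → down → right → up → right → down → down → down → left → left → down → left → left → up → right → up → right → right

Solution:

┌─────┬───┐
│A → ↓│↱ ↓│
│ ╶─┐ ╵ ╷ │
│   │↳ ↑│↓│
├───┴───┤ │
│  ↱ → B│↓│
├─╴ ┌───┘ │
│↱ ↑│↓ ← ↲│
│ ╶─┘ ╶───┤
│↑ ← ↲    │
└─────────┘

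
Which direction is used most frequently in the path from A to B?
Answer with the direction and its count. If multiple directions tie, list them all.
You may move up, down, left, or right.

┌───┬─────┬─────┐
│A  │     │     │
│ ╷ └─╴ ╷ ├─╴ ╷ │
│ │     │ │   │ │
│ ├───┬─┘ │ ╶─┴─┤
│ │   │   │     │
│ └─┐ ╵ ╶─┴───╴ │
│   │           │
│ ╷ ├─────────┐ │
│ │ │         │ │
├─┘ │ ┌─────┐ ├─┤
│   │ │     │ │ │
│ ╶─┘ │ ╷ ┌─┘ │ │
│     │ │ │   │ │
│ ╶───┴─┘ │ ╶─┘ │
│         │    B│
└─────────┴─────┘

Directions: down, down, down, right, down, down, left, down, right, right, up, up, right, right, right, right, down, down, left, down, right, right
Counts: {'down': 9, 'right': 9, 'left': 2, 'up': 2}
Most common: down and right (tied at 9 times each)

Solution:

┌───┬─────┬─────┐
│A  │     │     │
│ ╷ └─╴ ╷ ├─╴ ╷ │
│↓│     │ │   │ │
│ ├───┬─┘ │ ╶─┴─┤
│↓│   │   │     │
│ └─┐ ╵ ╶─┴───╴ │
│↳ ↓│           │
│ ╷ ├─────────┐ │
│ │↓│↱ → → → ↓│ │
├─┘ │ ┌─────┐ ├─┤
│↓ ↲│↑│     │↓│ │
│ ╶─┘ │ ╷ ┌─┘ │ │
│↳ → ↑│ │ │↓ ↲│ │
│ ╶───┴─┘ │ ╶─┘ │
│         │↳ → B│
└─────────┴─────┘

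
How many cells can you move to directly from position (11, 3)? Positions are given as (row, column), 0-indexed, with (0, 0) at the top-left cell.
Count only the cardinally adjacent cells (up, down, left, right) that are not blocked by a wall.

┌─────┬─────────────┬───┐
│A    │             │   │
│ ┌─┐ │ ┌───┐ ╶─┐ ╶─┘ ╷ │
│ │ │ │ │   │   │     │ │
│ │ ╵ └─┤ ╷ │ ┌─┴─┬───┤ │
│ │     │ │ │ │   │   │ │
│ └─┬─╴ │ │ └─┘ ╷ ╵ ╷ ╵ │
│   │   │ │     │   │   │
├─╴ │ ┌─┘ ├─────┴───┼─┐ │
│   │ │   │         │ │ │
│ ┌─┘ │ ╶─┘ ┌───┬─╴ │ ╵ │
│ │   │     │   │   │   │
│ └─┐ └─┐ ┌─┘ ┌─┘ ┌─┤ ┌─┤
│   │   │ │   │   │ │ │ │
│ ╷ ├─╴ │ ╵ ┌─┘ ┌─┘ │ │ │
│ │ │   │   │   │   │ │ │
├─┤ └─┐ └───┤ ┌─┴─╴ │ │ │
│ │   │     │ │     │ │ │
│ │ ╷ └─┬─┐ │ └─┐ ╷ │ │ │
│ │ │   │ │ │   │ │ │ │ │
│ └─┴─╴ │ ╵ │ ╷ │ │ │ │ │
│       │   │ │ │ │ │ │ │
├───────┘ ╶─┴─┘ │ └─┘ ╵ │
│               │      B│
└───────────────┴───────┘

Checking passable neighbors of (11, 3):
Neighbors: (11, 2), (11, 4)
Count: 2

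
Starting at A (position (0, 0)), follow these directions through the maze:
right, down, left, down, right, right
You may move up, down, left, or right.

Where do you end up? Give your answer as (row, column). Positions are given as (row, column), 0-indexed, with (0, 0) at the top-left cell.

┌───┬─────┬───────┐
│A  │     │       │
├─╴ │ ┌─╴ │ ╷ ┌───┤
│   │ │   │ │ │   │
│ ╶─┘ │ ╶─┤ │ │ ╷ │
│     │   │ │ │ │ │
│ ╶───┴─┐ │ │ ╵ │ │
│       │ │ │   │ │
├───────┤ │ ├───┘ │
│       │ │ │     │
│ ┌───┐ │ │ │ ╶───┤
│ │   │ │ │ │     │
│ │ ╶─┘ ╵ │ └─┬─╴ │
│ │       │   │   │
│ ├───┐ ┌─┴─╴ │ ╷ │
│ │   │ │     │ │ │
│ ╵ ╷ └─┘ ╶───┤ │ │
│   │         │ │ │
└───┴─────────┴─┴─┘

Following directions step by step:
Start: (0, 0)
  right: (0, 0) → (0, 1)
  down: (0, 1) → (1, 1)
  left: (1, 1) → (1, 0)
  down: (1, 0) → (2, 0)
  right: (2, 0) → (2, 1)
  right: (2, 1) → (2, 2)
Final position: (2, 2)

Path taken:

┌───┬─────┬───────┐
│A ↓│     │       │
├─╴ │ ┌─╴ │ ╷ ┌───┤
│↓ ↲│ │   │ │ │   │
│ ╶─┘ │ ╶─┤ │ │ ╷ │
│↳ → B│   │ │ │ │ │
│ ╶───┴─┐ │ │ ╵ │ │
│       │ │ │   │ │
├───────┤ │ ├───┘ │
│       │ │ │     │
│ ┌───┐ │ │ │ ╶───┤
│ │   │ │ │ │     │
│ │ ╶─┘ ╵ │ └─┬─╴ │
│ │       │   │   │
│ ├───┐ ┌─┴─╴ │ ╷ │
│ │   │ │     │ │ │
│ ╵ ╷ └─┘ ╶───┤ │ │
│   │         │ │ │
└───┴─────────┴─┴─┘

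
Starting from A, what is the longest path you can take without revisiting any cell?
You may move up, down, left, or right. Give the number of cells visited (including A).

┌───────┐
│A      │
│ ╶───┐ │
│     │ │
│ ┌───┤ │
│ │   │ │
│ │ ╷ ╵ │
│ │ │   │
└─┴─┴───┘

Finding longest simple path using DFS:
Start: (0, 0)
Longest path visits 11 cells
Path: A → right → right → right → down → down → down → left → up → left → down

Solution:

┌───────┐
│A → → ↓│
│ ╶───┐ │
│     │↓│
│ ┌───┤ │
│ │↓ ↰│↓│
│ │ ╷ ╵ │
│ │B│↑ ↲│
└─┴─┴───┘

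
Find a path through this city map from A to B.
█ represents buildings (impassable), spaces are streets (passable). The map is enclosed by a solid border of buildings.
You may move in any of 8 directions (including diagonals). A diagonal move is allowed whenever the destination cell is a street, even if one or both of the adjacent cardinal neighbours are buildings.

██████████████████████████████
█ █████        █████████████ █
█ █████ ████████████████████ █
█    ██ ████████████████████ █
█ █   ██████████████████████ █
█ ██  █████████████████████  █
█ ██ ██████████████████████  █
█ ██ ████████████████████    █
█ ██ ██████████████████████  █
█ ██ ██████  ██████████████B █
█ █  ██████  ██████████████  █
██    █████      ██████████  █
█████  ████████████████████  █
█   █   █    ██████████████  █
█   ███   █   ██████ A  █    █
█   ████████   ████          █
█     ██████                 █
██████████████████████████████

Finding the shortest path from A to B:
Movement: 8-directional
Path length: 10 steps
Directions: right → right → down-right → right → up-right → up-right → up → up → up → up

Solution:

██████████████████████████████
█ █████        █████████████ █
█ █████ ████████████████████ █
█    ██ ████████████████████ █
█ █   ██████████████████████ █
█ ██  █████████████████████  █
█ ██ ██████████████████████  █
█ ██ ████████████████████    █
█ ██ ██████████████████████  █
█ ██ ██████  ██████████████B █
█ █  ██████  ██████████████↑ █
██    █████      ██████████↑ █
█████  ████████████████████↑ █
█   █   █    ██████████████↑ █
█   ███   █   ██████ A→↘█ ↗  █
█   ████████   ████     →↗   █
█     ██████                 █
██████████████████████████████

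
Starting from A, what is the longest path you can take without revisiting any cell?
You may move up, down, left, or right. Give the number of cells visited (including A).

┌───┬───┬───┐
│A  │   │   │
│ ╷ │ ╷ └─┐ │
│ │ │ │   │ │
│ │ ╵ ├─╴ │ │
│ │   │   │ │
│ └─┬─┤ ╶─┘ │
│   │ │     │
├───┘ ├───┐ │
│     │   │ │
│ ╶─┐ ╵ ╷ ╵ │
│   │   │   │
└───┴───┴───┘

Finding longest simple path using DFS:
Start: (0, 0)
Longest path visits 27 cells
Path: A → right → down → down → right → up → up → right → down → right → down → left → down → right → right → down → down → left → up → left → down → left → up → left → left → down → right

Solution:

┌───┬───┬───┐
│A ↓│↱ ↓│   │
│ ╷ │ ╷ └─┐ │
│ │↓│↑│↳ ↓│ │
│ │ ╵ ├─╴ │ │
│ │↳ ↑│↓ ↲│ │
│ └─┬─┤ ╶─┘ │
│   │ │↳ → ↓│
├───┘ ├───┐ │
│↓ ← ↰│↓ ↰│↓│
│ ╶─┐ ╵ ╷ ╵ │
│↳ B│↑ ↲│↑ ↲│
└───┴───┴───┘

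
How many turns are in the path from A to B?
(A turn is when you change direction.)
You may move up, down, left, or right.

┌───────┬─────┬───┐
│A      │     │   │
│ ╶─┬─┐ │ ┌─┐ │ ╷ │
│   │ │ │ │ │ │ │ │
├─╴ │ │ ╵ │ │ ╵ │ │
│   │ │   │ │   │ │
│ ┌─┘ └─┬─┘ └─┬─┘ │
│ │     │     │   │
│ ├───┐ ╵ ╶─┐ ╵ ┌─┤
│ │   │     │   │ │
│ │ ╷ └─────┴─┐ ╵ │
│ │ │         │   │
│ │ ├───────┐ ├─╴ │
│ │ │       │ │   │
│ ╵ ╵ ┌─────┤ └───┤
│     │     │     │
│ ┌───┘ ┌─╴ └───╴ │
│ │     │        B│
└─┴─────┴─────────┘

Directions: down, right, down, left, down, down, down, down, down, right, up, up, up, right, down, right, right, right, right, down, down, right, right, down
Number of turns: 12

Solution:

┌───────┬─────┬───┐
│A      │     │   │
│ ╶─┬─┐ │ ┌─┐ │ ╷ │
│↳ ↓│ │ │ │ │ │ │ │
├─╴ │ │ ╵ │ │ ╵ │ │
│↓ ↲│ │   │ │   │ │
│ ┌─┘ └─┬─┘ └─┬─┘ │
│↓│     │     │   │
│ ├───┐ ╵ ╶─┐ ╵ ┌─┤
│↓│↱ ↓│     │   │ │
│ │ ╷ └─────┴─┐ ╵ │
│↓│↑│↳ → → → ↓│   │
│ │ ├───────┐ ├─╴ │
│↓│↑│       │↓│   │
│ ╵ ╵ ┌─────┤ └───┤
│↳ ↑  │     │↳ → ↓│
│ ┌───┘ ┌─╴ └───╴ │
│ │     │        B│
└─┴─────┴─────────┘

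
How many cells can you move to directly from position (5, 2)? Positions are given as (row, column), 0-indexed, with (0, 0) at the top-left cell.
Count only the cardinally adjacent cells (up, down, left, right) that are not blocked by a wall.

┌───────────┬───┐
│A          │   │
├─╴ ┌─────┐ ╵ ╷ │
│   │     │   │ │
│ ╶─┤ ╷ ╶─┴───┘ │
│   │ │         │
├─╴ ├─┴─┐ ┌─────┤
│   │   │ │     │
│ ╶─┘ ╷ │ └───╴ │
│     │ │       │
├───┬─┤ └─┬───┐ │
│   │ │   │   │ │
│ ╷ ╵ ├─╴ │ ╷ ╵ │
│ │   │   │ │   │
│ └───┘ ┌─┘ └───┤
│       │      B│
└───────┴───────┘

Checking passable neighbors of (5, 2):
Neighbors: (6, 2)
Count: 1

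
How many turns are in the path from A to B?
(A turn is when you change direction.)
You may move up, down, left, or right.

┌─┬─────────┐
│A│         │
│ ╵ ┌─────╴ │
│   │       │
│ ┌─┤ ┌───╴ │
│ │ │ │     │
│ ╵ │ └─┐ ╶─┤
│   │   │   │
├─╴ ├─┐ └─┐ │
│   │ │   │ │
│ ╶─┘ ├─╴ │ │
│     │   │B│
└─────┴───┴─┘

Directions: down, right, up, right, right, right, right, down, down, left, down, right, down, down
Number of turns: 8

Solution:

┌─┬─────────┐
│A│↱ → → → ↓│
│ ╵ ┌─────╴ │
│↳ ↑│      ↓│
│ ┌─┤ ┌───╴ │
│ │ │ │  ↓ ↲│
│ ╵ │ └─┐ ╶─┤
│   │   │↳ ↓│
├─╴ ├─┐ └─┐ │
│   │ │   │↓│
│ ╶─┘ ├─╴ │ │
│     │   │B│
└─────┴───┴─┘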